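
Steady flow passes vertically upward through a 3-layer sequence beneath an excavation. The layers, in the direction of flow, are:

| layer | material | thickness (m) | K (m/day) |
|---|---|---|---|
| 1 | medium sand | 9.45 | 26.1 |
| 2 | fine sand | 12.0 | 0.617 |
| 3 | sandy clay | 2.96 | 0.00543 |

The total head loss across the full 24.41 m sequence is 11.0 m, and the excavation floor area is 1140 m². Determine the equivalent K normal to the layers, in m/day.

Flow is perpendicular to layering, so the layers act in series and the equivalent K is the thickness-weighted harmonic mean.
Total thickness L = 9.45 + 12.0 + 2.96 = 24.41 m.
Σ(b_i/K_i) = 9.45/26.1 + 12.0/0.617 + 2.96/0.00543 = 564.9 d.
K_eq = L / Σ(b_i/K_i) = 24.41 / 564.9 = 0.04321 m/day.

0.0432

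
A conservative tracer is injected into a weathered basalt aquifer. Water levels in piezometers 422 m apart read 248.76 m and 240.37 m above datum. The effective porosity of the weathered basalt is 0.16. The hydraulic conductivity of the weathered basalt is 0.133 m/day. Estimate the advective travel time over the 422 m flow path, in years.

Hydraulic gradient i = (248.76 − 240.37) / 422 = 8.39 / 422 = 0.01988.
Darcy flux q = K · i = 0.1330 × 0.01988 = 0.002644 m/day.
Seepage velocity v = q / n_e = 0.002644 / 0.16 = 0.01653 m/day.
Travel time t = L / v = 422 / 0.01653 = 25535 days = 69.91 years.

69.9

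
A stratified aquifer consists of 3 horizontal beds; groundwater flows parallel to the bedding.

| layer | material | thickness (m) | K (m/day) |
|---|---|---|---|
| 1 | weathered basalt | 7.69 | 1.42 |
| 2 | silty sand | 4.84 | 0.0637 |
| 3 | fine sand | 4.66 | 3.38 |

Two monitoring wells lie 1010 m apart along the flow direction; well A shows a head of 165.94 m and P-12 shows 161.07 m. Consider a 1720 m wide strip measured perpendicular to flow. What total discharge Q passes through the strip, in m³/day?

Flow is parallel to layering, so each bed carries its own Darcy discharge and the transmissivities add.
Σ(K_i·b_i) = 1.42×7.69 + 0.0637×4.84 + 3.38×4.66 = 26.98 m²/day.
Hydraulic gradient i = (165.94 − 161.07) / 1010 = 4.87 / 1010 = 0.004822.
Q = Σ(K_i·b_i) · W · i = 26.98 × 1720 × 0.004822 = 223.7 m³/day.

224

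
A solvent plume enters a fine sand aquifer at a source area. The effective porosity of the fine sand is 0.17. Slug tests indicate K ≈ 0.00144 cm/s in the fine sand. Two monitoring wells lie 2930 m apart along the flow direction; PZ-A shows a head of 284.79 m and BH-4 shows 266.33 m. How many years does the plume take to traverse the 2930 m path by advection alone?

Convert K: 0.00144 cm/s × 864 = 1.244 m/day.
Hydraulic gradient i = (284.79 − 266.33) / 2930 = 18.46 / 2930 = 0.006300.
Darcy flux q = K · i = 1.244 × 0.006300 = 0.007839 m/day.
Seepage velocity v = q / n_e = 0.007839 / 0.17 = 0.04611 m/day.
Travel time t = L / v = 2930 / 0.04611 = 63544 days = 174.0 years.

174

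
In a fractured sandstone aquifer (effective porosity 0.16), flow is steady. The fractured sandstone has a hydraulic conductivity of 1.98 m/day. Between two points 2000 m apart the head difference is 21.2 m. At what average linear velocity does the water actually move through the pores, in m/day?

0.131

Hydraulic gradient i = Δh / L = 21.2 / 2000 = 0.01060.
Darcy flux q = K · i = 1.980 × 0.01060 = 0.02099 m/day.
Seepage velocity v = q / n_e = 0.02099 / 0.16 = 0.1312 m/day.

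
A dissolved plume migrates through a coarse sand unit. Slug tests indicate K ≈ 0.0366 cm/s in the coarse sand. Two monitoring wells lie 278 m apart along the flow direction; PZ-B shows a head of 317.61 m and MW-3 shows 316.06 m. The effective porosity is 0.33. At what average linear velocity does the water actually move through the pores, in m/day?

0.534

Convert K: 0.0366 cm/s × 864 = 31.62 m/day.
Hydraulic gradient i = (317.61 − 316.06) / 278 = 1.55 / 278 = 0.005576.
Darcy flux q = K · i = 31.62 × 0.005576 = 0.1763 m/day.
Seepage velocity v = q / n_e = 0.1763 / 0.33 = 0.5343 m/day.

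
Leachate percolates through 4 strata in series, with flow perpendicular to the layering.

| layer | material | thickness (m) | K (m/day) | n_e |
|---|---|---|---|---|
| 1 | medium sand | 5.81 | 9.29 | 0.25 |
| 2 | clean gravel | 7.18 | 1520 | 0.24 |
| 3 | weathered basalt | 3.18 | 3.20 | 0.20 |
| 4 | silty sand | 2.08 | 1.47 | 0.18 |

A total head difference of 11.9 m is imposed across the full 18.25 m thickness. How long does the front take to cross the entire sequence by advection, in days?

With flow normal to the layers, continuity requires the same specific discharge q through every layer.
Σ(b_i/K_i) = 5.81/9.29 + 7.18/1520 + 3.18/3.20 + 2.08/1.47 = 3.039 d.
q = Δh / Σ(b_i/K_i) = 11.9 / 3.039 = 3.916 m/day.
In each layer the seepage velocity is v_i = q/n_i, so the layer transit time is t_i = b_i·n_i / q:
  layer 1 (medium sand): t_1 = 5.81 × 0.25 / 3.916 = 0.3709 d
  layer 2 (clean gravel): t_2 = 7.18 × 0.24 / 3.916 = 0.4400 d
  layer 3 (weathered basalt): t_3 = 3.18 × 0.20 / 3.916 = 0.1624 d
  layer 4 (silty sand): t_4 = 2.08 × 0.18 / 3.916 = 0.09561 d
Total t = Σ t_i = 1.069 days.

1.07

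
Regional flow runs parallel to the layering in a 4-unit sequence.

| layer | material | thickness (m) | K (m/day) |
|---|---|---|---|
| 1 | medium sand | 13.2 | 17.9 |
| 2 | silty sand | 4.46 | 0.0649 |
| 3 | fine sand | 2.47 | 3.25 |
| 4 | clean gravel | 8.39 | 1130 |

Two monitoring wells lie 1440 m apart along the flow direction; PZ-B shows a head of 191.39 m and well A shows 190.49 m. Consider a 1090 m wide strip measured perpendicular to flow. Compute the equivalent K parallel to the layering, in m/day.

341

Flow is parallel to layering, so each bed carries its own Darcy discharge and the transmissivities add.
Σ(K_i·b_i) = 17.9×13.2 + 0.0649×4.46 + 3.25×2.47 + 1130×8.39 = 9725 m²/day.
Total thickness b = 28.52 m, so K_eq = Σ(K_i·b_i)/b = 341.0 m/day.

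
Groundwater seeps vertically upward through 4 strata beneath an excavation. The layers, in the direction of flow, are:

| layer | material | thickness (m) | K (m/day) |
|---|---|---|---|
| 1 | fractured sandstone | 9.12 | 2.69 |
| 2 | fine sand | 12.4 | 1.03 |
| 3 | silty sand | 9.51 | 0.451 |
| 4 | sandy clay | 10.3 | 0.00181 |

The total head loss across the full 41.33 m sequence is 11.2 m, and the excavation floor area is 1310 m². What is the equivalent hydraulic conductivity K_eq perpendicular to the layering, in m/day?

0.00722

Flow is perpendicular to layering, so the layers act in series and the equivalent K is the thickness-weighted harmonic mean.
Total thickness L = 9.12 + 12.4 + 9.51 + 10.3 = 41.33 m.
Σ(b_i/K_i) = 9.12/2.69 + 12.4/1.03 + 9.51/0.451 + 10.3/0.00181 = 5727 d.
K_eq = L / Σ(b_i/K_i) = 41.33 / 5727 = 0.007217 m/day.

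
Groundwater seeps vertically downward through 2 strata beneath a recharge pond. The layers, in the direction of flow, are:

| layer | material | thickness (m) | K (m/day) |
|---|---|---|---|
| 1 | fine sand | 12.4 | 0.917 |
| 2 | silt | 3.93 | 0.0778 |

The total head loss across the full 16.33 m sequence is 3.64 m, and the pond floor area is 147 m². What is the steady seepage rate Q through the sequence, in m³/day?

Flow is perpendicular to layering, so the layers act in series and the equivalent K is the thickness-weighted harmonic mean.
Total thickness L = 12.4 + 3.93 = 16.33 m.
Σ(b_i/K_i) = 12.4/0.917 + 3.93/0.0778 = 64.04 d.
K_eq = L / Σ(b_i/K_i) = 16.33 / 64.04 = 0.2550 m/day.
Q = K_eq · A · (Δh/L) = 0.2550 × 147 × (3.64/16.33) = 8.356 m³/day.

8.36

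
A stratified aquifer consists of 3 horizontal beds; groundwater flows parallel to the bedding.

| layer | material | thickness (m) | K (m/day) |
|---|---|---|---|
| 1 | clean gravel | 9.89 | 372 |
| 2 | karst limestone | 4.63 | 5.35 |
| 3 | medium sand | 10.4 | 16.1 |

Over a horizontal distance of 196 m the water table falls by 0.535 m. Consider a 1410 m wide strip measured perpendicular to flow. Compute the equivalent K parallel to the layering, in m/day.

Flow is parallel to layering, so each bed carries its own Darcy discharge and the transmissivities add.
Σ(K_i·b_i) = 372×9.89 + 5.35×4.63 + 16.1×10.4 = 3871 m²/day.
Total thickness b = 24.92 m, so K_eq = Σ(K_i·b_i)/b = 155.3 m/day.

155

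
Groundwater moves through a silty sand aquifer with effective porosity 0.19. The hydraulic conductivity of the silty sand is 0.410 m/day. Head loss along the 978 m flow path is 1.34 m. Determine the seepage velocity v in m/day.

0.00296

Hydraulic gradient i = Δh / L = 1.34 / 978 = 0.001370.
Darcy flux q = K · i = 0.4100 × 0.001370 = 0.0005618 m/day.
Seepage velocity v = q / n_e = 0.0005618 / 0.19 = 0.002957 m/day.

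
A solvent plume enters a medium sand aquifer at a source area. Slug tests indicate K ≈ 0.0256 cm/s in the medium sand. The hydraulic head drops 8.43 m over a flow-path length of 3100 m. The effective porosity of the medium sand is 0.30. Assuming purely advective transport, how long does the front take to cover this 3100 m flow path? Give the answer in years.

42.3

Convert K: 0.0256 cm/s × 864 = 22.12 m/day.
Hydraulic gradient i = Δh / L = 8.43 / 3100 = 0.002719.
Darcy flux q = K · i = 22.12 × 0.002719 = 0.06015 m/day.
Seepage velocity v = q / n_e = 0.06015 / 0.30 = 0.2005 m/day.
Travel time t = L / v = 3100 / 0.2005 = 15462 days = 42.33 years.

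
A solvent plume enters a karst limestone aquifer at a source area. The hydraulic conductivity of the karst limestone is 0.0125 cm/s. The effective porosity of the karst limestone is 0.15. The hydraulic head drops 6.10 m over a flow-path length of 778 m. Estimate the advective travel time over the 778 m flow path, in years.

Convert K: 0.0125 cm/s × 864 = 10.80 m/day.
Hydraulic gradient i = Δh / L = 6.10 / 778 = 0.007841.
Darcy flux q = K · i = 10.80 × 0.007841 = 0.08468 m/day.
Seepage velocity v = q / n_e = 0.08468 / 0.15 = 0.5645 m/day.
Travel time t = L / v = 778 / 0.5645 = 1378 days = 3.773 years.

3.77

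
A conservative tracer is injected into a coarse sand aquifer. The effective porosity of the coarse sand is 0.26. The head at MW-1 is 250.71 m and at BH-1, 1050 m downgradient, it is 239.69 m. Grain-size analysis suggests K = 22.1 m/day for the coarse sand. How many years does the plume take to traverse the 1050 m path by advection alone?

Hydraulic gradient i = (250.71 − 239.69) / 1050 = 11.02 / 1050 = 0.01050.
Darcy flux q = K · i = 22.10 × 0.01050 = 0.2319 m/day.
Seepage velocity v = q / n_e = 0.2319 / 0.26 = 0.8921 m/day.
Travel time t = L / v = 1050 / 0.8921 = 1177 days = 3.222 years.

3.22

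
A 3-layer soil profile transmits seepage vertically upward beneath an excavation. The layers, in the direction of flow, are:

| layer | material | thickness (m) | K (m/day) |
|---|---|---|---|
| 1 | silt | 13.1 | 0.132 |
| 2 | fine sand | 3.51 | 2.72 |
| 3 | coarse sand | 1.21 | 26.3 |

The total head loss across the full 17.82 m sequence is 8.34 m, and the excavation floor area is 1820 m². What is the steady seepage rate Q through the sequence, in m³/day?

Flow is perpendicular to layering, so the layers act in series and the equivalent K is the thickness-weighted harmonic mean.
Total thickness L = 13.1 + 3.51 + 1.21 = 17.82 m.
Σ(b_i/K_i) = 13.1/0.132 + 3.51/2.72 + 1.21/26.3 = 100.6 d.
K_eq = L / Σ(b_i/K_i) = 17.82 / 100.6 = 0.1772 m/day.
Q = K_eq · A · (Δh/L) = 0.1772 × 1820 × (8.34/17.82) = 150.9 m³/day.

151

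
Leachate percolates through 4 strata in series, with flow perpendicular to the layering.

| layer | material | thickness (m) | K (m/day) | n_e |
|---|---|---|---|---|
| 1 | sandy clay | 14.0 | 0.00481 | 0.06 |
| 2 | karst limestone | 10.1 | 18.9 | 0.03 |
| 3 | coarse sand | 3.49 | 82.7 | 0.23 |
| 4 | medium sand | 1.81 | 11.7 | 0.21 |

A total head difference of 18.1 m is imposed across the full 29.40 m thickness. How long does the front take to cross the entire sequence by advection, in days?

With flow normal to the layers, continuity requires the same specific discharge q through every layer.
Σ(b_i/K_i) = 14.0/0.00481 + 10.1/18.9 + 3.49/82.7 + 1.81/11.7 = 2911 d.
q = Δh / Σ(b_i/K_i) = 18.1 / 2911 = 0.006217 m/day.
In each layer the seepage velocity is v_i = q/n_i, so the layer transit time is t_i = b_i·n_i / q:
  layer 1 (sandy clay): t_1 = 14.0 × 0.06 / 0.006217 = 135.1 d
  layer 2 (karst limestone): t_2 = 10.1 × 0.03 / 0.006217 = 48.74 d
  layer 3 (coarse sand): t_3 = 3.49 × 0.23 / 0.006217 = 129.1 d
  layer 4 (medium sand): t_4 = 1.81 × 0.21 / 0.006217 = 61.14 d
Total t = Σ t_i = 374.1 days.

374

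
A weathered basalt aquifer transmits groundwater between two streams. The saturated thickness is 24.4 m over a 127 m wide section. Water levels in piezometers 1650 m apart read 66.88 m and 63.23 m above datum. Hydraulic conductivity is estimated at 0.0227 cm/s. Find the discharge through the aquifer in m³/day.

Convert K: 0.0227 cm/s × 864 = 19.61 m/day.
Cross-sectional area A = 127 × 24.4 = 3099 m².
Hydraulic gradient i = (66.88 − 63.23) / 1650 = 3.65 / 1650 = 0.002212.
Darcy's law: Q = K · A · i = 19.61 × 3099 × 0.002212 = 134.4 m³/day.

134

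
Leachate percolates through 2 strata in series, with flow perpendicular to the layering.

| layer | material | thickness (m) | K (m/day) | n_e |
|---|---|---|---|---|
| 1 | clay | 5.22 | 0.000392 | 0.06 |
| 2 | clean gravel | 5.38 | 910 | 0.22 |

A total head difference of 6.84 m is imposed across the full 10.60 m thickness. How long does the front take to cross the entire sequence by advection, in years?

7.98

With flow normal to the layers, continuity requires the same specific discharge q through every layer.
Σ(b_i/K_i) = 5.22/0.000392 + 5.38/910 = 13316 d.
q = Δh / Σ(b_i/K_i) = 6.84 / 13316 = 0.0005137 m/day.
In each layer the seepage velocity is v_i = q/n_i, so the layer transit time is t_i = b_i·n_i / q:
  layer 1 (clay): t_1 = 5.22 × 0.06 / 0.0005137 = 609.7 d
  layer 2 (clean gravel): t_2 = 5.38 × 0.22 / 0.0005137 = 2304 d
Total t = Σ t_i = 2914 days = 7.978 years.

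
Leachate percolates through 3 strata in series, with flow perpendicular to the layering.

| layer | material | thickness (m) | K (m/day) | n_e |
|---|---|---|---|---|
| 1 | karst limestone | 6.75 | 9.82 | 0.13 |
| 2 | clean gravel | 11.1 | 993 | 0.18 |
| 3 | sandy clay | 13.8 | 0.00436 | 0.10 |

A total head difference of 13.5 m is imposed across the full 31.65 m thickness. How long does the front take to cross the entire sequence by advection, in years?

With flow normal to the layers, continuity requires the same specific discharge q through every layer.
Σ(b_i/K_i) = 6.75/9.82 + 11.1/993 + 13.8/0.00436 = 3166 d.
q = Δh / Σ(b_i/K_i) = 13.5 / 3166 = 0.004264 m/day.
In each layer the seepage velocity is v_i = q/n_i, so the layer transit time is t_i = b_i·n_i / q:
  layer 1 (karst limestone): t_1 = 6.75 × 0.13 / 0.004264 = 205.8 d
  layer 2 (clean gravel): t_2 = 11.1 × 0.18 / 0.004264 = 468.5 d
  layer 3 (sandy clay): t_3 = 13.8 × 0.10 / 0.004264 = 323.6 d
Total t = Σ t_i = 997.9 days = 2.732 years.

2.73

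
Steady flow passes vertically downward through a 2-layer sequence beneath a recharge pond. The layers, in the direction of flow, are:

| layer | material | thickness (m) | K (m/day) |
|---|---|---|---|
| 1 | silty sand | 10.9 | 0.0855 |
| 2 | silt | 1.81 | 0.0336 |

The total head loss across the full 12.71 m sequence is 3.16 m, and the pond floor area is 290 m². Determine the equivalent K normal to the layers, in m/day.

Flow is perpendicular to layering, so the layers act in series and the equivalent K is the thickness-weighted harmonic mean.
Total thickness L = 10.9 + 1.81 = 12.71 m.
Σ(b_i/K_i) = 10.9/0.0855 + 1.81/0.0336 = 181.4 d.
K_eq = L / Σ(b_i/K_i) = 12.71 / 181.4 = 0.07008 m/day.

0.0701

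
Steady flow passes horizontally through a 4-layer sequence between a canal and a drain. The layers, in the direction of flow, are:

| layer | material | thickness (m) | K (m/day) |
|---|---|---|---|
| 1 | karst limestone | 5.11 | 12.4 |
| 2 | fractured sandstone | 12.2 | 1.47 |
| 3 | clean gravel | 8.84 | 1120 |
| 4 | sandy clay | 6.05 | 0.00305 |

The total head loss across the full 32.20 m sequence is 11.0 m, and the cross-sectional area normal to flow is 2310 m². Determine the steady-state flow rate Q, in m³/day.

12.8

Flow is perpendicular to layering, so the layers act in series and the equivalent K is the thickness-weighted harmonic mean.
Total thickness L = 5.11 + 12.2 + 8.84 + 6.05 = 32.20 m.
Σ(b_i/K_i) = 5.11/12.4 + 12.2/1.47 + 8.84/1120 + 6.05/0.00305 = 1992 d.
K_eq = L / Σ(b_i/K_i) = 32.20 / 1992 = 0.01616 m/day.
Q = K_eq · A · (Δh/L) = 0.01616 × 2310 × (11.0/32.20) = 12.75 m³/day.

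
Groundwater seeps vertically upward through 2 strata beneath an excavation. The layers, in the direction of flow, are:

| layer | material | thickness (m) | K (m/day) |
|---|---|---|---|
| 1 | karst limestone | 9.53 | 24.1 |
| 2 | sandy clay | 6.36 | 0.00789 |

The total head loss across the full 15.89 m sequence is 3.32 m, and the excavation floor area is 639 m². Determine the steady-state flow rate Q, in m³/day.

Flow is perpendicular to layering, so the layers act in series and the equivalent K is the thickness-weighted harmonic mean.
Total thickness L = 9.53 + 6.36 = 15.89 m.
Σ(b_i/K_i) = 9.53/24.1 + 6.36/0.00789 = 806.5 d.
K_eq = L / Σ(b_i/K_i) = 15.89 / 806.5 = 0.01970 m/day.
Q = K_eq · A · (Δh/L) = 0.01970 × 639 × (3.32/15.89) = 2.631 m³/day.

2.63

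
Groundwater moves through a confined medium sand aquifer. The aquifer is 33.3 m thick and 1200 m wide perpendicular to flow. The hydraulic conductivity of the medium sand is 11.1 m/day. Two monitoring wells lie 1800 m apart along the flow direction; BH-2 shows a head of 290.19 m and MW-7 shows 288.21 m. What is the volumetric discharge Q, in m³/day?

Cross-sectional area A = 1200 × 33.3 = 39960 m².
Hydraulic gradient i = (290.19 − 288.21) / 1800 = 1.98 / 1800 = 0.001100.
Darcy's law: Q = K · A · i = 11.10 × 39960 × 0.001100 = 487.9 m³/day.

488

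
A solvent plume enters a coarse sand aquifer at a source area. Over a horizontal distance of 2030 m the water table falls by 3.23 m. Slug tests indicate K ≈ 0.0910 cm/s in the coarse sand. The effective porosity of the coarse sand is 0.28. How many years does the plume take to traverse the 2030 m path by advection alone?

12.4

Convert K: 0.0910 cm/s × 864 = 78.62 m/day.
Hydraulic gradient i = Δh / L = 3.23 / 2030 = 0.001591.
Darcy flux q = K · i = 78.62 × 0.001591 = 0.1251 m/day.
Seepage velocity v = q / n_e = 0.1251 / 0.28 = 0.4468 m/day.
Travel time t = L / v = 2030 / 0.4468 = 4544 days = 12.44 years.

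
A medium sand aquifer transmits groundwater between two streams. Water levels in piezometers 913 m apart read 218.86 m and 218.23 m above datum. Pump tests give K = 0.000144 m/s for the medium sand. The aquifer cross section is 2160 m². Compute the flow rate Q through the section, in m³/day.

Convert K: 0.000144 m/s × 86400 = 12.44 m/day.
Hydraulic gradient i = (218.86 − 218.23) / 913 = 0.63 / 913 = 0.0006900.
Darcy's law: Q = K · A · i = 12.44 × 2160 × 0.0006900 = 18.54 m³/day.

18.5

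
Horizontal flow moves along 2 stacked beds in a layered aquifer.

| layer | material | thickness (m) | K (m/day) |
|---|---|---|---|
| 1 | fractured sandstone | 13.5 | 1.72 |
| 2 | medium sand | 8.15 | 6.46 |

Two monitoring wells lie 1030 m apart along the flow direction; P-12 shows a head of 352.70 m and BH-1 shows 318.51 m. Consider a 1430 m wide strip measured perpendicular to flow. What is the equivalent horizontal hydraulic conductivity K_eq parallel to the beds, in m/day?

3.50

Flow is parallel to layering, so each bed carries its own Darcy discharge and the transmissivities add.
Σ(K_i·b_i) = 1.72×13.5 + 6.46×8.15 = 75.87 m²/day.
Total thickness b = 21.65 m, so K_eq = Σ(K_i·b_i)/b = 3.504 m/day.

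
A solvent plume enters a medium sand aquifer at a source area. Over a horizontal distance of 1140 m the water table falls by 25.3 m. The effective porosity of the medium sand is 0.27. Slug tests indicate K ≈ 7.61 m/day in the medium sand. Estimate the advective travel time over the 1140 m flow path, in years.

Hydraulic gradient i = Δh / L = 25.3 / 1140 = 0.02219.
Darcy flux q = K · i = 7.610 × 0.02219 = 0.1689 m/day.
Seepage velocity v = q / n_e = 0.1689 / 0.27 = 0.6255 m/day.
Travel time t = L / v = 1140 / 0.6255 = 1823 days = 4.990 years.

4.99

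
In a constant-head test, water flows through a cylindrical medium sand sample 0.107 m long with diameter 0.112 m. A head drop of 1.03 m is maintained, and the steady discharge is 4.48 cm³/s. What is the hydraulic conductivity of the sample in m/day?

Cross-sectional area A = π·(d/2)² = π × (0.112/2)² = 0.009852 m².
Convert discharge: 4.48 cm³/s = 4.480e-06 m³/s.
Darcy's law rearranged: K = Q·L / (A·Δh) = 4.480e-06 × 0.107 / (0.009852 × 1.03) = 4.724e-05 m/s = 4.081 m/day.

4.08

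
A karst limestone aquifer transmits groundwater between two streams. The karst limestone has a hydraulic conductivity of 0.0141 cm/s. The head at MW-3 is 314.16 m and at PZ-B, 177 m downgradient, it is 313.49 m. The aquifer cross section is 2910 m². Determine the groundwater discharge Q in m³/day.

134

Convert K: 0.0141 cm/s × 864 = 12.18 m/day.
Hydraulic gradient i = (314.16 − 313.49) / 177 = 0.67 / 177 = 0.003785.
Darcy's law: Q = K · A · i = 12.18 × 2910 × 0.003785 = 134.2 m³/day.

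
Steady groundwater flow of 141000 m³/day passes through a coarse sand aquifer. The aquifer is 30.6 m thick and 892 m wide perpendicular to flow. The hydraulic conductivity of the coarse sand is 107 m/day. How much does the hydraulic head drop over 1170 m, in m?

Cross-sectional area A = 892 × 30.6 = 27295 m².
From Q = K·A·i, i = Q / (K·A) = 141000 / (107.0 × 27295) = 0.04828.
Head loss Δh = i · L = 0.04828 × 1170 = 56.49 m.

56.5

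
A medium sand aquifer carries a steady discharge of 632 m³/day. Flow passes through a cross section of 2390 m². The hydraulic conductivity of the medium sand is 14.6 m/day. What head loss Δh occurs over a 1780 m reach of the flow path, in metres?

From Q = K·A·i, i = Q / (K·A) = 632 / (14.60 × 2390) = 0.01811.
Head loss Δh = i · L = 0.01811 × 1780 = 32.24 m.

32.2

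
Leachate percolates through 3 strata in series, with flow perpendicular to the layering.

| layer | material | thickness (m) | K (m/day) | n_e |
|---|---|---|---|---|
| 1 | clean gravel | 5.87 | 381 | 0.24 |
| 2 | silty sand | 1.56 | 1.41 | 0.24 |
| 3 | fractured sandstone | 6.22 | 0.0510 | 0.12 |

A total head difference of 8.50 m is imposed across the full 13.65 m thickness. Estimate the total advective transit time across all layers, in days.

With flow normal to the layers, continuity requires the same specific discharge q through every layer.
Σ(b_i/K_i) = 5.87/381 + 1.56/1.41 + 6.22/0.0510 = 123.1 d.
q = Δh / Σ(b_i/K_i) = 8.50 / 123.1 = 0.06906 m/day.
In each layer the seepage velocity is v_i = q/n_i, so the layer transit time is t_i = b_i·n_i / q:
  layer 1 (clean gravel): t_1 = 5.87 × 0.24 / 0.06906 = 20.40 d
  layer 2 (silty sand): t_2 = 1.56 × 0.24 / 0.06906 = 5.421 d
  layer 3 (fractured sandstone): t_3 = 6.22 × 0.12 / 0.06906 = 10.81 d
Total t = Σ t_i = 36.63 days.

36.6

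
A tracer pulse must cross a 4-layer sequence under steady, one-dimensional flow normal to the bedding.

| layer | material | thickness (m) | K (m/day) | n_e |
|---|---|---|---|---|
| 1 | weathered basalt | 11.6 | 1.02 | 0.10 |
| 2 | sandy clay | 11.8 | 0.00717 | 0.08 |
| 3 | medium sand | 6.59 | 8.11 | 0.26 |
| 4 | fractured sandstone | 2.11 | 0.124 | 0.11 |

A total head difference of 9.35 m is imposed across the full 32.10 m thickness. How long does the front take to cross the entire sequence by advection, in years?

With flow normal to the layers, continuity requires the same specific discharge q through every layer.
Σ(b_i/K_i) = 11.6/1.02 + 11.8/0.00717 + 6.59/8.11 + 2.11/0.124 = 1675 d.
q = Δh / Σ(b_i/K_i) = 9.35 / 1675 = 0.005582 m/day.
In each layer the seepage velocity is v_i = q/n_i, so the layer transit time is t_i = b_i·n_i / q:
  layer 1 (weathered basalt): t_1 = 11.6 × 0.10 / 0.005582 = 207.8 d
  layer 2 (sandy clay): t_2 = 11.8 × 0.08 / 0.005582 = 169.1 d
  layer 3 (medium sand): t_3 = 6.59 × 0.26 / 0.005582 = 306.9 d
  layer 4 (fractured sandstone): t_4 = 2.11 × 0.11 / 0.005582 = 41.58 d
Total t = Σ t_i = 725.4 days = 1.986 years.

1.99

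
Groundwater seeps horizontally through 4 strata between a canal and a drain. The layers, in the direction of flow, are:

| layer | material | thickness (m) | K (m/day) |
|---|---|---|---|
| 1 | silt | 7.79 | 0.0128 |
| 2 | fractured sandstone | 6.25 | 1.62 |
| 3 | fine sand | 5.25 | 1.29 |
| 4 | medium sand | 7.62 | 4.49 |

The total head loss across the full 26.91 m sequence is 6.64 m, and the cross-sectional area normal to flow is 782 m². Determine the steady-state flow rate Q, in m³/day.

8.40

Flow is perpendicular to layering, so the layers act in series and the equivalent K is the thickness-weighted harmonic mean.
Total thickness L = 7.79 + 6.25 + 5.25 + 7.62 = 26.91 m.
Σ(b_i/K_i) = 7.79/0.0128 + 6.25/1.62 + 5.25/1.29 + 7.62/4.49 = 618.2 d.
K_eq = L / Σ(b_i/K_i) = 26.91 / 618.2 = 0.04353 m/day.
Q = K_eq · A · (Δh/L) = 0.04353 × 782 × (6.64/26.91) = 8.399 m³/day.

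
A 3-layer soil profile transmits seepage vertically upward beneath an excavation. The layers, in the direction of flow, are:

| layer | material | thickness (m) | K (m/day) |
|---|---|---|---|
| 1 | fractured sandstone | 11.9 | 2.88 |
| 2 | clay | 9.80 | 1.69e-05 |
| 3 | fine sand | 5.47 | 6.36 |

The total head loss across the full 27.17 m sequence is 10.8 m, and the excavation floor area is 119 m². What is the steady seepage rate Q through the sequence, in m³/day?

0.00222

Flow is perpendicular to layering, so the layers act in series and the equivalent K is the thickness-weighted harmonic mean.
Total thickness L = 11.9 + 9.80 + 5.47 = 27.17 m.
Σ(b_i/K_i) = 11.9/2.88 + 9.80/1.69e-05 + 5.47/6.36 = 5.799e+05 d.
K_eq = L / Σ(b_i/K_i) = 27.17 / 5.799e+05 = 4.685e-05 m/day.
Q = K_eq · A · (Δh/L) = 4.685e-05 × 119 × (10.8/27.17) = 0.002216 m³/day.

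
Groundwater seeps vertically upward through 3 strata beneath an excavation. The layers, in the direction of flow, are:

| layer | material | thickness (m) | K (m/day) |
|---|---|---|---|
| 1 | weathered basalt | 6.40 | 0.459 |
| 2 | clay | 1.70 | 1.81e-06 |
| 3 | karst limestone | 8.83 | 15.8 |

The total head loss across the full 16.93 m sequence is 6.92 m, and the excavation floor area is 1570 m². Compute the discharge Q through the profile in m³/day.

Flow is perpendicular to layering, so the layers act in series and the equivalent K is the thickness-weighted harmonic mean.
Total thickness L = 6.40 + 1.70 + 8.83 = 16.93 m.
Σ(b_i/K_i) = 6.40/0.459 + 1.70/1.81e-06 + 8.83/15.8 = 9.392e+05 d.
K_eq = L / Σ(b_i/K_i) = 16.93 / 9.392e+05 = 1.803e-05 m/day.
Q = K_eq · A · (Δh/L) = 1.803e-05 × 1570 × (6.92/16.93) = 0.01157 m³/day.

0.0116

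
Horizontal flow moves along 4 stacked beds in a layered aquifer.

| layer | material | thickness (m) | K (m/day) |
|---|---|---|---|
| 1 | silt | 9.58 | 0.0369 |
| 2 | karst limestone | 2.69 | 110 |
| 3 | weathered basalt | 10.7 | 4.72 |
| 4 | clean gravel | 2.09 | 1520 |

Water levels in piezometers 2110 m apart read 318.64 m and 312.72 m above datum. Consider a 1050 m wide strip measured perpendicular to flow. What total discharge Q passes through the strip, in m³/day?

Flow is parallel to layering, so each bed carries its own Darcy discharge and the transmissivities add.
Σ(K_i·b_i) = 0.0369×9.58 + 110×2.69 + 4.72×10.7 + 1520×2.09 = 3524 m²/day.
Hydraulic gradient i = (318.64 − 312.72) / 2110 = 5.92 / 2110 = 0.002806.
Q = Σ(K_i·b_i) · W · i = 3524 × 1050 × 0.002806 = 10380 m³/day.

10400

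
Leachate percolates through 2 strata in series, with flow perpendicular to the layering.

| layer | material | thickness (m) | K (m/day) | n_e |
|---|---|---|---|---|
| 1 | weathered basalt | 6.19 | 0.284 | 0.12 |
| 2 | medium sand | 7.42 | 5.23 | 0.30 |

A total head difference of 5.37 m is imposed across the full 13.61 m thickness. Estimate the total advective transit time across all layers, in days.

12.8

With flow normal to the layers, continuity requires the same specific discharge q through every layer.
Σ(b_i/K_i) = 6.19/0.284 + 7.42/5.23 = 23.21 d.
q = Δh / Σ(b_i/K_i) = 5.37 / 23.21 = 0.2313 m/day.
In each layer the seepage velocity is v_i = q/n_i, so the layer transit time is t_i = b_i·n_i / q:
  layer 1 (weathered basalt): t_1 = 6.19 × 0.12 / 0.2313 = 3.211 d
  layer 2 (medium sand): t_2 = 7.42 × 0.30 / 0.2313 = 9.623 d
Total t = Σ t_i = 12.83 days.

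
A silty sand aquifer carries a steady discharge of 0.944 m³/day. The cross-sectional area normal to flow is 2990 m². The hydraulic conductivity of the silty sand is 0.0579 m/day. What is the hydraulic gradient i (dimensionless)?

0.00545

From Q = K·A·i, i = Q / (K·A) = 0.944 / (0.05790 × 2990) = 0.005453.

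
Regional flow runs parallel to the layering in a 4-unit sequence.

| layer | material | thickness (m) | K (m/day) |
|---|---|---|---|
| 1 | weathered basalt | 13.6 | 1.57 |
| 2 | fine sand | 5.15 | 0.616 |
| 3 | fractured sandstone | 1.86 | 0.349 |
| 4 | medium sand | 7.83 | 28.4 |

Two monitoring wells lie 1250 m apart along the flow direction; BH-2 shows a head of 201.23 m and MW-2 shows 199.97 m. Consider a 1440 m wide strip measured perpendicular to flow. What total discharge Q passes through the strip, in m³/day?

359

Flow is parallel to layering, so each bed carries its own Darcy discharge and the transmissivities add.
Σ(K_i·b_i) = 1.57×13.6 + 0.616×5.15 + 0.349×1.86 + 28.4×7.83 = 247.5 m²/day.
Hydraulic gradient i = (201.23 − 199.97) / 1250 = 1.26 / 1250 = 0.001008.
Q = Σ(K_i·b_i) · W · i = 247.5 × 1440 × 0.001008 = 359.3 m³/day.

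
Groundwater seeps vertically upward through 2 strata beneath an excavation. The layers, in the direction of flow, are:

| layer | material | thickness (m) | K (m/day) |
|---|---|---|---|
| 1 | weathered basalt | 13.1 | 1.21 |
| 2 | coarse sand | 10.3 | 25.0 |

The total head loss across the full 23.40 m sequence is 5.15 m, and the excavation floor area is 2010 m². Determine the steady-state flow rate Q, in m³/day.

921

Flow is perpendicular to layering, so the layers act in series and the equivalent K is the thickness-weighted harmonic mean.
Total thickness L = 13.1 + 10.3 = 23.40 m.
Σ(b_i/K_i) = 13.1/1.21 + 10.3/25.0 = 11.24 d.
K_eq = L / Σ(b_i/K_i) = 23.40 / 11.24 = 2.082 m/day.
Q = K_eq · A · (Δh/L) = 2.082 × 2010 × (5.15/23.40) = 921.1 m³/day.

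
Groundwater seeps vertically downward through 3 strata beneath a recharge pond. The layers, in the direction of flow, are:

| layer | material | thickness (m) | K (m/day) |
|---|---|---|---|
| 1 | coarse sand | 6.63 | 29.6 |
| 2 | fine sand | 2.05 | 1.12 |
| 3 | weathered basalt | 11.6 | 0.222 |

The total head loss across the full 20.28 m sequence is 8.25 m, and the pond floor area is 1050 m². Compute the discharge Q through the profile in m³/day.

160

Flow is perpendicular to layering, so the layers act in series and the equivalent K is the thickness-weighted harmonic mean.
Total thickness L = 6.63 + 2.05 + 11.6 = 20.28 m.
Σ(b_i/K_i) = 6.63/29.6 + 2.05/1.12 + 11.6/0.222 = 54.31 d.
K_eq = L / Σ(b_i/K_i) = 20.28 / 54.31 = 0.3734 m/day.
Q = K_eq · A · (Δh/L) = 0.3734 × 1050 × (8.25/20.28) = 159.5 m³/day.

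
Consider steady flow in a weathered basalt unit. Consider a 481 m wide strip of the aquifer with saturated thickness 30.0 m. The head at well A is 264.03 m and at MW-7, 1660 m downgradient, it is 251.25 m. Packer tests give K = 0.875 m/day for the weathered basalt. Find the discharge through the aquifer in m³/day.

97.2

Cross-sectional area A = 481 × 30.0 = 14430 m².
Hydraulic gradient i = (264.03 − 251.25) / 1660 = 12.78 / 1660 = 0.007699.
Darcy's law: Q = K · A · i = 0.8750 × 14430 × 0.007699 = 97.21 m³/day.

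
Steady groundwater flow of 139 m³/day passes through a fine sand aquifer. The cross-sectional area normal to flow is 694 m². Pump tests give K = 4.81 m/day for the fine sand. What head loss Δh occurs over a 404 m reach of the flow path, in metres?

From Q = K·A·i, i = Q / (K·A) = 139 / (4.810 × 694.0) = 0.04164.
Head loss Δh = i · L = 0.04164 × 404 = 16.82 m.

16.8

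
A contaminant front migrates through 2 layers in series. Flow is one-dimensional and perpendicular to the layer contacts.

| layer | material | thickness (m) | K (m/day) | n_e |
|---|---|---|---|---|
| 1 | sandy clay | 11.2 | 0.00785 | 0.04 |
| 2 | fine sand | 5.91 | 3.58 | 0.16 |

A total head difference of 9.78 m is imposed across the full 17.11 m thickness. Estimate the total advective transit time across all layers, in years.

With flow normal to the layers, continuity requires the same specific discharge q through every layer.
Σ(b_i/K_i) = 11.2/0.00785 + 5.91/3.58 = 1428 d.
q = Δh / Σ(b_i/K_i) = 9.78 / 1428 = 0.006847 m/day.
In each layer the seepage velocity is v_i = q/n_i, so the layer transit time is t_i = b_i·n_i / q:
  layer 1 (sandy clay): t_1 = 11.2 × 0.04 / 0.006847 = 65.43 d
  layer 2 (fine sand): t_2 = 5.91 × 0.16 / 0.006847 = 138.1 d
Total t = Σ t_i = 203.5 days = 0.5573 years.

0.557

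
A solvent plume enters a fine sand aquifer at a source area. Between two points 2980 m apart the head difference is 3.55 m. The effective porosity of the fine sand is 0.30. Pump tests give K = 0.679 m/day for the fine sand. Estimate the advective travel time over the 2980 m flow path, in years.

3030

Hydraulic gradient i = Δh / L = 3.55 / 2980 = 0.001191.
Darcy flux q = K · i = 0.6790 × 0.001191 = 0.0008089 m/day.
Seepage velocity v = q / n_e = 0.0008089 / 0.30 = 0.002696 m/day.
Travel time t = L / v = 2980 / 0.002696 = 1.105e+06 days = 3026 years.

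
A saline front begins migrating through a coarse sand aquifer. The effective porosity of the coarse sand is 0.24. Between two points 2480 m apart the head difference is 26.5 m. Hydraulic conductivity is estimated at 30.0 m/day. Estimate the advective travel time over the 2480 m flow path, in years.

Hydraulic gradient i = Δh / L = 26.5 / 2480 = 0.01069.
Darcy flux q = K · i = 30.00 × 0.01069 = 0.3206 m/day.
Seepage velocity v = q / n_e = 0.3206 / 0.24 = 1.336 m/day.
Travel time t = L / v = 2480 / 1.336 = 1857 days = 5.083 years.

5.08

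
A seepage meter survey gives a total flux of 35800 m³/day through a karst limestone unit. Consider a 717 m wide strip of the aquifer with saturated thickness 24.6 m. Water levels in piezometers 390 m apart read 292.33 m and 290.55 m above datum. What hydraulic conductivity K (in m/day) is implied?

445

Cross-sectional area A = 717 × 24.6 = 17638 m².
Hydraulic gradient i = (292.33 − 290.55) / 390 = 1.78 / 390 = 0.004564.
From Q = K·A·i, K = Q / (A·i) = 35800 / (17638 × 0.004564) = 444.7 m/day.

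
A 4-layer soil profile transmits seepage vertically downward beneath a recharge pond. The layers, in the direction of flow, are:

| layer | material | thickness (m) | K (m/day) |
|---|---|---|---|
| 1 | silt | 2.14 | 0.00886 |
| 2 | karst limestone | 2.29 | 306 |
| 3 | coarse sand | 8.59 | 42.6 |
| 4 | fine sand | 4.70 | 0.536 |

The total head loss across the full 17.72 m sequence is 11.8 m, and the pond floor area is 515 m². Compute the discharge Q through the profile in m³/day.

24.3

Flow is perpendicular to layering, so the layers act in series and the equivalent K is the thickness-weighted harmonic mean.
Total thickness L = 2.14 + 2.29 + 8.59 + 4.70 = 17.72 m.
Σ(b_i/K_i) = 2.14/0.00886 + 2.29/306 + 8.59/42.6 + 4.70/0.536 = 250.5 d.
K_eq = L / Σ(b_i/K_i) = 17.72 / 250.5 = 0.07073 m/day.
Q = K_eq · A · (Δh/L) = 0.07073 × 515 × (11.8/17.72) = 24.26 m³/day.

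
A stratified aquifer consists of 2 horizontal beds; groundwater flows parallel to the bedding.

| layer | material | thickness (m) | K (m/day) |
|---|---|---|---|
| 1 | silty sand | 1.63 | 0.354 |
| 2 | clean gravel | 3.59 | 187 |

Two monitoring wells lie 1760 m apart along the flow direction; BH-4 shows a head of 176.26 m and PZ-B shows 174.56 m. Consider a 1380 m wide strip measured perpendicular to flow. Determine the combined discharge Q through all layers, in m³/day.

896

Flow is parallel to layering, so each bed carries its own Darcy discharge and the transmissivities add.
Σ(K_i·b_i) = 0.354×1.63 + 187×3.59 = 671.9 m²/day.
Hydraulic gradient i = (176.26 − 174.56) / 1760 = 1.7 / 1760 = 0.0009659.
Q = Σ(K_i·b_i) · W · i = 671.9 × 1380 × 0.0009659 = 895.6 m³/day.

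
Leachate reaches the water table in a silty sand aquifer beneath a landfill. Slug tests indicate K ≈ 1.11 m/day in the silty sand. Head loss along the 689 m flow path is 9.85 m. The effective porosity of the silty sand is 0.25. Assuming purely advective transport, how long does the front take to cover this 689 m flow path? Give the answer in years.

29.7

Hydraulic gradient i = Δh / L = 9.85 / 689 = 0.01430.
Darcy flux q = K · i = 1.110 × 0.01430 = 0.01587 m/day.
Seepage velocity v = q / n_e = 0.01587 / 0.25 = 0.06347 m/day.
Travel time t = L / v = 689 / 0.06347 = 10855 days = 29.72 years.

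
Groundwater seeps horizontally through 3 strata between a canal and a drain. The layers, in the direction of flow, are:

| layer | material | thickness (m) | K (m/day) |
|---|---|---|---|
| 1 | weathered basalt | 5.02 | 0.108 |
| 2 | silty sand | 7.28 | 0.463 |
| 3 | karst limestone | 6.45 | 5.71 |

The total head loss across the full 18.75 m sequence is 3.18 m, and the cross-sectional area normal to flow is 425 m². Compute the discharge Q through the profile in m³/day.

Flow is perpendicular to layering, so the layers act in series and the equivalent K is the thickness-weighted harmonic mean.
Total thickness L = 5.02 + 7.28 + 6.45 = 18.75 m.
Σ(b_i/K_i) = 5.02/0.108 + 7.28/0.463 + 6.45/5.71 = 63.33 d.
K_eq = L / Σ(b_i/K_i) = 18.75 / 63.33 = 0.2960 m/day.
Q = K_eq · A · (Δh/L) = 0.2960 × 425 × (3.18/18.75) = 21.34 m³/day.

21.3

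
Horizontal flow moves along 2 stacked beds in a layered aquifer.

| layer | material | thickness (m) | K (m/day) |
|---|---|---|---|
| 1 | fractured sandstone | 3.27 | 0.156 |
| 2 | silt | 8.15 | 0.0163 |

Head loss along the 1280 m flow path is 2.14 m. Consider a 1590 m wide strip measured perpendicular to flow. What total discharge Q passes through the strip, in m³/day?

Flow is parallel to layering, so each bed carries its own Darcy discharge and the transmissivities add.
Σ(K_i·b_i) = 0.156×3.27 + 0.0163×8.15 = 0.6430 m²/day.
Hydraulic gradient i = Δh / L = 2.14 / 1280 = 0.001672.
Q = Σ(K_i·b_i) · W · i = 0.6430 × 1590 × 0.001672 = 1.709 m³/day.

1.71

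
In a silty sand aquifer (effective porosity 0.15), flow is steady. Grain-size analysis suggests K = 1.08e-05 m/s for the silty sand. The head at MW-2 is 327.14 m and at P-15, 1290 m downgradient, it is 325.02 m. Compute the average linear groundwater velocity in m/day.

Convert K: 1.08e-05 m/s × 86400 = 0.9331 m/day.
Hydraulic gradient i = (327.14 − 325.02) / 1290 = 2.12 / 1290 = 0.001643.
Darcy flux q = K · i = 0.9331 × 0.001643 = 0.001533 m/day.
Seepage velocity v = q / n_e = 0.001533 / 0.15 = 0.01022 m/day.

0.0102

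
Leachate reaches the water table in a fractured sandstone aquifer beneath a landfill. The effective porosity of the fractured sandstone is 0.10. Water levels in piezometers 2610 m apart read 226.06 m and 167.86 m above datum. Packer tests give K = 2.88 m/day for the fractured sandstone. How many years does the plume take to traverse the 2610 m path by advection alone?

Hydraulic gradient i = (226.06 − 167.86) / 2610 = 58.2 / 2610 = 0.02230.
Darcy flux q = K · i = 2.880 × 0.02230 = 0.06422 m/day.
Seepage velocity v = q / n_e = 0.06422 / 0.10 = 0.6422 m/day.
Travel time t = L / v = 2610 / 0.6422 = 4064 days = 11.13 years.

11.1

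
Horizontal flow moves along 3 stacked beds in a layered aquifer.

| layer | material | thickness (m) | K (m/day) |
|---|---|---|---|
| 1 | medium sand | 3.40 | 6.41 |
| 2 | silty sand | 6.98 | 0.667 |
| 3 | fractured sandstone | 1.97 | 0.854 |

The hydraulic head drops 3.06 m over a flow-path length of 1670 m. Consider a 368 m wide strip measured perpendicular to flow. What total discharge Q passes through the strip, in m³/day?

Flow is parallel to layering, so each bed carries its own Darcy discharge and the transmissivities add.
Σ(K_i·b_i) = 6.41×3.40 + 0.667×6.98 + 0.854×1.97 = 28.13 m²/day.
Hydraulic gradient i = Δh / L = 3.06 / 1670 = 0.001832.
Q = Σ(K_i·b_i) · W · i = 28.13 × 368 × 0.001832 = 18.97 m³/day.

19.0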